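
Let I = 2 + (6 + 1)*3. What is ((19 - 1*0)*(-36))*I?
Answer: -15732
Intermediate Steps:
I = 23 (I = 2 + 7*3 = 2 + 21 = 23)
((19 - 1*0)*(-36))*I = ((19 - 1*0)*(-36))*23 = ((19 + 0)*(-36))*23 = (19*(-36))*23 = -684*23 = -15732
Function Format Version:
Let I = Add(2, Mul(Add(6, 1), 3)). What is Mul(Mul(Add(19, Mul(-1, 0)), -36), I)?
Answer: -15732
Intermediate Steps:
I = 23 (I = Add(2, Mul(7, 3)) = Add(2, 21) = 23)
Mul(Mul(Add(19, Mul(-1, 0)), -36), I) = Mul(Mul(Add(19, Mul(-1, 0)), -36), 23) = Mul(Mul(Add(19, 0), -36), 23) = Mul(Mul(19, -36), 23) = Mul(-684, 23) = -15732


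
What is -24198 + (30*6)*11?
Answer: -22218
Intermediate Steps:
-24198 + (30*6)*11 = -24198 + 180*11 = -24198 + 1980 = -22218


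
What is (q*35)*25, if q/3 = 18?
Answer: 47250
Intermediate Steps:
q = 54 (q = 3*18 = 54)
(q*35)*25 = (54*35)*25 = 1890*25 = 47250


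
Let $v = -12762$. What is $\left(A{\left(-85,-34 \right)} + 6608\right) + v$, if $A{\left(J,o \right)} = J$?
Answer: $-6239$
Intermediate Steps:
$\left(A{\left(-85,-34 \right)} + 6608\right) + v = \left(-85 + 6608\right) - 12762 = 6523 - 12762 = -6239$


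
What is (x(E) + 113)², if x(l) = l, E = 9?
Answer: 14884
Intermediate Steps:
(x(E) + 113)² = (9 + 113)² = 122² = 14884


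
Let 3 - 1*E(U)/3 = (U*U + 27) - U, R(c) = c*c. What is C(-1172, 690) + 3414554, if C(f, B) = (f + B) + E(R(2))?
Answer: 3413964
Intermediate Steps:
R(c) = c²
E(U) = -72 - 3*U² + 3*U (E(U) = 9 - 3*((U*U + 27) - U) = 9 - 3*((U² + 27) - U) = 9 - 3*((27 + U²) - U) = 9 - 3*(27 + U² - U) = 9 + (-81 - 3*U² + 3*U) = -72 - 3*U² + 3*U)
C(f, B) = -108 + B + f (C(f, B) = (f + B) + (-72 - 3*(2²)² + 3*2²) = (B + f) + (-72 - 3*4² + 3*4) = (B + f) + (-72 - 3*16 + 12) = (B + f) + (-72 - 48 + 12) = (B + f) - 108 = -108 + B + f)
C(-1172, 690) + 3414554 = (-108 + 690 - 1172) + 3414554 = -590 + 3414554 = 3413964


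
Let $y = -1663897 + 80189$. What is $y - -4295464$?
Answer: $2711756$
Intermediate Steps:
$y = -1583708$
$y - -4295464 = -1583708 - -4295464 = -1583708 + 4295464 = 2711756$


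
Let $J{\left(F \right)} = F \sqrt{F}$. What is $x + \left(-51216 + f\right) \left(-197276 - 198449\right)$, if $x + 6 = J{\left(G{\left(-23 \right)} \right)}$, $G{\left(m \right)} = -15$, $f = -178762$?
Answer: $91008044044 - 15 i \sqrt{15} \approx 9.1008 \cdot 10^{10} - 58.095 i$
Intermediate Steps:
$J{\left(F \right)} = F^{\frac{3}{2}}$
$x = -6 - 15 i \sqrt{15}$ ($x = -6 + \left(-15\right)^{\frac{3}{2}} = -6 - 15 i \sqrt{15} \approx -6.0 - 58.095 i$)
$x + \left(-51216 + f\right) \left(-197276 - 198449\right) = \left(-6 - 15 i \sqrt{15}\right) + \left(-51216 - 178762\right) \left(-197276 - 198449\right) = \left(-6 - 15 i \sqrt{15}\right) - -91008044050 = \left(-6 - 15 i \sqrt{15}\right) + 91008044050 = 91008044044 - 15 i \sqrt{15}$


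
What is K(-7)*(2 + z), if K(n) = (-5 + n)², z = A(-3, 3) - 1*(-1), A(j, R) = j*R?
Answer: -864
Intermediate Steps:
A(j, R) = R*j
z = -8 (z = 3*(-3) - 1*(-1) = -9 + 1 = -8)
K(-7)*(2 + z) = (-5 - 7)²*(2 - 8) = (-12)²*(-6) = 144*(-6) = -864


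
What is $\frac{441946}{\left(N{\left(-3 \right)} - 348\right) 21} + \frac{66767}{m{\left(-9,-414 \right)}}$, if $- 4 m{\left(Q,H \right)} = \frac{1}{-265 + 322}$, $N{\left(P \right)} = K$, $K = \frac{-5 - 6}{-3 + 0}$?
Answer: $- \frac{110077058302}{7231} \approx -1.5223 \cdot 10^{7}$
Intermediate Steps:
$K = \frac{11}{3}$ ($K = - \frac{11}{-3} = \left(-11\right) \left(- \frac{1}{3}\right) = \frac{11}{3} \approx 3.6667$)
$N{\left(P \right)} = \frac{11}{3}$
$m{\left(Q,H \right)} = - \frac{1}{228}$ ($m{\left(Q,H \right)} = - \frac{1}{4 \left(-265 + 322\right)} = - \frac{1}{4 \cdot 57} = \left(- \frac{1}{4}\right) \frac{1}{57} = - \frac{1}{228}$)
$\frac{441946}{\left(N{\left(-3 \right)} - 348\right) 21} + \frac{66767}{m{\left(-9,-414 \right)}} = \frac{441946}{\left(\frac{11}{3} - 348\right) 21} + \frac{66767}{- \frac{1}{228}} = \frac{441946}{\left(- \frac{1033}{3}\right) 21} + 66767 \left(-228\right) = \frac{441946}{-7231} - 15222876 = 441946 \left(- \frac{1}{7231}\right) - 15222876 = - \frac{441946}{7231} - 15222876 = - \frac{110077058302}{7231}$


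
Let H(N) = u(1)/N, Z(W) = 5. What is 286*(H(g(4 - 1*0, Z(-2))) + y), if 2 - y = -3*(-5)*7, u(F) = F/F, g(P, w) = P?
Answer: -58773/2 ≈ -29387.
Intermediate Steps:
u(F) = 1
H(N) = 1/N
y = -103 (y = 2 - (-3*(-5))*7 = 2 - 15*7 = 2 - 1*105 = 2 - 105 = -103)
286*(H(g(4 - 1*0, Z(-2))) + y) = 286*(1/(4 - 1*0) - 103) = 286*(1/(4 + 0) - 103) = 286*(1/4 - 103) = 286*(-411/4) = -58773/2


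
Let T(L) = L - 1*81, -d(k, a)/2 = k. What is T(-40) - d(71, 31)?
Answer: 21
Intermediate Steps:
d(k, a) = -2*k
T(L) = -81 + L (T(L) = L - 81 = -81 + L)
T(-40) - d(71, 31) = (-81 - 40) - (-2)*71 = -121 - 1*(-142) = -121 + 142 = 21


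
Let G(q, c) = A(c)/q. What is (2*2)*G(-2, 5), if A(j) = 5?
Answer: -10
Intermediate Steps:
G(q, c) = 5/q
(2*2)*G(-2, 5) = (2*2)*(5/(-2)) = 4*(5*(-½)) = 4*(-5/2) = -10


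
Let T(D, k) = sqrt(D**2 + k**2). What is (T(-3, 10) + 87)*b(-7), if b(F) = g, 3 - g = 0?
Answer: 261 + 3*sqrt(109) ≈ 292.32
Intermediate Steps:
g = 3 (g = 3 - 1*0 = 3 + 0 = 3)
b(F) = 3
(T(-3, 10) + 87)*b(-7) = (sqrt((-3)**2 + 10**2) + 87)*3 = (sqrt(9 + 100) + 87)*3 = (sqrt(109) + 87)*3 = (87 + sqrt(109))*3 = 261 + 3*sqrt(109)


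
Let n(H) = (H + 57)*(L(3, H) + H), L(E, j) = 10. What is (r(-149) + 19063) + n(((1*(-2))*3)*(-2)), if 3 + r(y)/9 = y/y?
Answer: 20563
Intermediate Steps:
r(y) = -18 (r(y) = -27 + 9*(y/y) = -27 + 9*1 = -27 + 9 = -18)
n(H) = (10 + H)*(57 + H) (n(H) = (H + 57)*(10 + H) = (57 + H)*(10 + H) = (10 + H)*(57 + H))
(r(-149) + 19063) + n(((1*(-2))*3)*(-2)) = (-18 + 19063) + (570 + (((1*(-2))*3)*(-2))**2 + 67*(((1*(-2))*3)*(-2))) = 19045 + (570 + (-2*3*(-2))**2 + 67*(-2*3*(-2))) = 19045 + (570 + (-6*(-2))**2 + 67*(-6*(-2))) = 19045 + (570 + 12**2 + 67*12) = 19045 + (570 + 144 + 804) = 19045 + 1518 = 20563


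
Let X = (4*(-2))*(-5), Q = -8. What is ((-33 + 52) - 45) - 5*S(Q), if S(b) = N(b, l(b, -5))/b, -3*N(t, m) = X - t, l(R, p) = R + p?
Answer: -36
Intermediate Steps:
X = 40 (X = -8*(-5) = 40)
N(t, m) = -40/3 + t/3 (N(t, m) = -(40 - t)/3 = -40/3 + t/3)
S(b) = (-40/3 + b/3)/b
((-33 + 52) - 45) - 5*S(Q) = ((-33 + 52) - 45) - 5*(-40 - 8)/(3*(-8)) = (19 - 45) - 5*(-1)*(-48)/(3*8) = -26 - 5*2 = -26 - 10 = -36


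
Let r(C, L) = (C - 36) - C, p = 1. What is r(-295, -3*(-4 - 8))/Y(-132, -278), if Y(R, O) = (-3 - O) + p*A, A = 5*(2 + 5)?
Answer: -18/155 ≈ -0.11613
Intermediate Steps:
A = 35 (A = 5*7 = 35)
r(C, L) = -36 (r(C, L) = (-36 + C) - C = -36)
Y(R, O) = 32 - O (Y(R, O) = (-3 - O) + 1*35 = (-3 - O) + 35 = 32 - O)
r(-295, -3*(-4 - 8))/Y(-132, -278) = -36/(32 - 1*(-278)) = -36/(32 + 278) = -36/310 = -36*1/310 = -18/155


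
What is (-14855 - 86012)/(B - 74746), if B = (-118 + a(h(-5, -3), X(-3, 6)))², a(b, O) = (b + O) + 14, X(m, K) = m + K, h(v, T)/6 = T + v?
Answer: 100867/52545 ≈ 1.9196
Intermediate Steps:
h(v, T) = 6*T + 6*v (h(v, T) = 6*(T + v) = 6*T + 6*v)
X(m, K) = K + m
a(b, O) = 14 + O + b (a(b, O) = (O + b) + 14 = 14 + O + b)
B = 22201 (B = (-118 + (14 + (6 - 3) + (6*(-3) + 6*(-5))))² = (-118 + (14 + 3 + (-18 - 30)))² = (-118 + (14 + 3 - 48))² = (-118 - 31)² = (-149)² = 22201)
(-14855 - 86012)/(B - 74746) = (-14855 - 86012)/(22201 - 74746) = -100867/(-52545) = -100867*(-1/52545) = 100867/52545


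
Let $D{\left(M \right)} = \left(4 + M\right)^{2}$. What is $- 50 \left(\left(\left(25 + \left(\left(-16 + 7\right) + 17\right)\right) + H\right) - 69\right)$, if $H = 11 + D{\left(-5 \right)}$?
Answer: $1200$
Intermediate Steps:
$H = 12$ ($H = 11 + \left(4 - 5\right)^{2} = 11 + \left(-1\right)^{2} = 11 + 1 = 12$)
$- 50 \left(\left(\left(25 + \left(\left(-16 + 7\right) + 17\right)\right) + H\right) - 69\right) = - 50 \left(\left(\left(25 + \left(\left(-16 + 7\right) + 17\right)\right) + 12\right) - 69\right) = - 50 \left(\left(\left(25 + \left(-9 + 17\right)\right) + 12\right) - 69\right) = - 50 \left(\left(\left(25 + 8\right) + 12\right) - 69\right) = - 50 \left(\left(33 + 12\right) - 69\right) = - 50 \left(45 - 69\right) = \left(-50\right) \left(-24\right) = 1200$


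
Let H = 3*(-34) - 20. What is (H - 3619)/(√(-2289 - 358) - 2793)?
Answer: 10448613/7803496 + 3741*I*√2647/7803496 ≈ 1.339 + 0.024665*I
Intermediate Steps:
H = -122 (H = -102 - 20 = -122)
(H - 3619)/(√(-2289 - 358) - 2793) = (-122 - 3619)/(√(-2289 - 358) - 2793) = -3741/(√(-2647) - 2793) = -3741/(I*√2647 - 2793) = -3741/(-2793 + I*√2647)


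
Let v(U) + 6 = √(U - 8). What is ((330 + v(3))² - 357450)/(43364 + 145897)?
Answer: -252479/189261 + 72*I*√5/21029 ≈ -1.334 + 0.0076559*I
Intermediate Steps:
v(U) = -6 + √(-8 + U) (v(U) = -6 + √(U - 8) = -6 + √(-8 + U))
((330 + v(3))² - 357450)/(43364 + 145897) = ((330 + (-6 + √(-8 + 3)))² - 357450)/(43364 + 145897) = ((330 + (-6 + √(-5)))² - 357450)/189261 = ((330 + (-6 + I*√5))² - 357450)*(1/189261) = ((324 + I*√5)² - 357450)*(1/189261) = (-357450 + (324 + I*√5)²)*(1/189261) = -119150/63087 + (324 + I*√5)²/189261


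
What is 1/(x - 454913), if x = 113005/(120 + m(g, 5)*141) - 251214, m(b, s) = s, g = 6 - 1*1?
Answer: -165/116488354 ≈ -1.4165e-6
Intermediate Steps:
g = 5 (g = 6 - 1 = 5)
x = -41427709/165 (x = 113005/(120 + 5*141) - 251214 = 113005/(120 + 705) - 251214 = 113005/825 - 251214 = 113005*(1/825) - 251214 = 22601/165 - 251214 = -41427709/165 ≈ -2.5108e+5)
1/(x - 454913) = 1/(-41427709/165 - 454913) = 1/(-116488354/165) = -165/116488354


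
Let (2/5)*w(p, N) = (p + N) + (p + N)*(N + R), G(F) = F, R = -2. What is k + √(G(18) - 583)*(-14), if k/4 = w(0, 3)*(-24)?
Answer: -1440 - 14*I*√565 ≈ -1440.0 - 332.78*I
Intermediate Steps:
w(p, N) = 5*N/2 + 5*p/2 + 5*(-2 + N)*(N + p)/2 (w(p, N) = 5*((p + N) + (p + N)*(N - 2))/2 = 5*((N + p) + (N + p)*(-2 + N))/2 = 5*((N + p) + (-2 + N)*(N + p))/2 = 5*(N + p + (-2 + N)*(N + p))/2 = 5*N/2 + 5*p/2 + 5*(-2 + N)*(N + p)/2)
k = -1440 (k = 4*((-5/2*3 - 5/2*0 + (5/2)*3² + (5/2)*3*0)*(-24)) = 4*((-15/2 + 0 + (5/2)*9 + 0)*(-24)) = 4*((-15/2 + 0 + 45/2 + 0)*(-24)) = 4*(15*(-24)) = 4*(-360) = -1440)
k + √(G(18) - 583)*(-14) = -1440 + √(18 - 583)*(-14) = -1440 + √(-565)*(-14) = -1440 + (I*√565)*(-14) = -1440 - 14*I*√565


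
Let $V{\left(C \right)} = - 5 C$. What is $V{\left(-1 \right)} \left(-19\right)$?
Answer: $-95$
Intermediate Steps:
$V{\left(-1 \right)} \left(-19\right) = \left(-5\right) \left(-1\right) \left(-19\right) = 5 \left(-19\right) = -95$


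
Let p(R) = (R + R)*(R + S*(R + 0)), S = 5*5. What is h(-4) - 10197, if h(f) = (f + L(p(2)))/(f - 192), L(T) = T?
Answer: -499704/49 ≈ -10198.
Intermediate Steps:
S = 25
p(R) = 52*R² (p(R) = (R + R)*(R + 25*(R + 0)) = (2*R)*(R + 25*R) = (2*R)*(26*R) = 52*R²)
h(f) = (208 + f)/(-192 + f) (h(f) = (f + 52*2²)/(f - 192) = (f + 52*4)/(-192 + f) = (f + 208)/(-192 + f) = (208 + f)/(-192 + f))
h(-4) - 10197 = (208 - 4)/(-192 - 4) - 10197 = 204/(-196) - 10197 = -1/196*204 - 10197 = -51/49 - 10197 = -499704/49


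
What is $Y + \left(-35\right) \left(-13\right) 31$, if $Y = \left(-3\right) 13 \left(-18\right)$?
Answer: $14807$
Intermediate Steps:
$Y = 702$ ($Y = \left(-39\right) \left(-18\right) = 702$)
$Y + \left(-35\right) \left(-13\right) 31 = 702 + \left(-35\right) \left(-13\right) 31 = 702 + 455 \cdot 31 = 702 + 14105 = 14807$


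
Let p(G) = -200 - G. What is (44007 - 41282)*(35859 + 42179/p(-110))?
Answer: 1735896395/18 ≈ 9.6439e+7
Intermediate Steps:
(44007 - 41282)*(35859 + 42179/p(-110)) = (44007 - 41282)*(35859 + 42179/(-200 - 1*(-110))) = 2725*(35859 + 42179/(-200 + 110)) = 2725*(35859 + 42179/(-90)) = 2725*(35859 + 42179*(-1/90)) = 2725*(35859 - 42179/90) = 2725*(3185131/90) = 1735896395/18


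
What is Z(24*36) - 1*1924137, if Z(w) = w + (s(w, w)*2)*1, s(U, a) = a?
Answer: -1921545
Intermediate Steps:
Z(w) = 3*w (Z(w) = w + (w*2)*1 = w + (2*w)*1 = w + 2*w = 3*w)
Z(24*36) - 1*1924137 = 3*(24*36) - 1*1924137 = 3*864 - 1924137 = 2592 - 1924137 = -1921545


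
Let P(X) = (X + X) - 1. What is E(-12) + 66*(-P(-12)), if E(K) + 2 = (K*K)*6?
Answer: 2512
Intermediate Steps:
P(X) = -1 + 2*X (P(X) = 2*X - 1 = -1 + 2*X)
E(K) = -2 + 6*K**2 (E(K) = -2 + (K*K)*6 = -2 + K**2*6 = -2 + 6*K**2)
E(-12) + 66*(-P(-12)) = (-2 + 6*(-12)**2) + 66*(-(-1 + 2*(-12))) = (-2 + 6*144) + 66*(-(-1 - 24)) = (-2 + 864) + 66*(-1*(-25)) = 862 + 66*25 = 862 + 1650 = 2512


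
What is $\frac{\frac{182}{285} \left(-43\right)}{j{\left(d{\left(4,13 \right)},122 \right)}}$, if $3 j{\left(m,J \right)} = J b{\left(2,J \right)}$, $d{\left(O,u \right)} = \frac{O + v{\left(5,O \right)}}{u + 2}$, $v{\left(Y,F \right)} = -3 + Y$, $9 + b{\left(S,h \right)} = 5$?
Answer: $\frac{3913}{23180} \approx 0.16881$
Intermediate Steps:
$b{\left(S,h \right)} = -4$ ($b{\left(S,h \right)} = -9 + 5 = -4$)
$d{\left(O,u \right)} = \frac{2 + O}{2 + u}$ ($d{\left(O,u \right)} = \frac{O + \left(-3 + 5\right)}{u + 2} = \frac{O + 2}{2 + u} = \frac{2 + O}{2 + u}$)
$j{\left(m,J \right)} = - \frac{4 J}{3}$ ($j{\left(m,J \right)} = \frac{J \left(-4\right)}{3} = \frac{\left(-4\right) J}{3} = - \frac{4 J}{3}$)
$\frac{\frac{182}{285} \left(-43\right)}{j{\left(d{\left(4,13 \right)},122 \right)}} = \frac{\frac{182}{285} \left(-43\right)}{\left(- \frac{4}{3}\right) 122} = \frac{182 \cdot \frac{1}{285} \left(-43\right)}{- \frac{488}{3}} = \frac{182}{285} \left(-43\right) \left(- \frac{3}{488}\right) = \left(- \frac{7826}{285}\right) \left(- \frac{3}{488}\right) = \frac{3913}{23180}$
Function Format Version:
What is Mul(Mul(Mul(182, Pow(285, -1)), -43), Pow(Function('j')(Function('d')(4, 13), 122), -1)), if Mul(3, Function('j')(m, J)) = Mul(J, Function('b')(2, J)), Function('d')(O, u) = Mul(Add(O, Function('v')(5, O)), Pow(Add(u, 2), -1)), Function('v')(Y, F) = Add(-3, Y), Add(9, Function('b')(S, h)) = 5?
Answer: Rational(3913, 23180) ≈ 0.16881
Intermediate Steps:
Function('b')(S, h) = -4 (Function('b')(S, h) = Add(-9, 5) = -4)
Function('d')(O, u) = Mul(Pow(Add(2, u), -1), Add(2, O)) (Function('d')(O, u) = Mul(Add(O, Add(-3, 5)), Pow(Add(u, 2), -1)) = Mul(Add(O, 2), Pow(Add(2, u), -1)) = Mul(Add(2, O), Pow(Add(2, u), -1)) = Mul(Pow(Add(2, u), -1), Add(2, O)))
Function('j')(m, J) = Mul(Rational(-4, 3), J) (Function('j')(m, J) = Mul(Rational(1, 3), Mul(J, -4)) = Mul(Rational(1, 3), Mul(-4, J)) = Mul(Rational(-4, 3), J))
Mul(Mul(Mul(182, Pow(285, -1)), -43), Pow(Function('j')(Function('d')(4, 13), 122), -1)) = Mul(Mul(Mul(182, Pow(285, -1)), -43), Pow(Mul(Rational(-4, 3), 122), -1)) = Mul(Mul(Mul(182, Rational(1, 285)), -43), Pow(Rational(-488, 3), -1)) = Mul(Mul(Rational(182, 285), -43), Rational(-3, 488)) = Mul(Rational(-7826, 285), Rational(-3, 488)) = Rational(3913, 23180)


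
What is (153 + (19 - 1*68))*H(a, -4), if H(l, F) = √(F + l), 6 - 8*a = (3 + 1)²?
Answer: 52*I*√21 ≈ 238.29*I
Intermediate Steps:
a = -5/4 (a = ¾ - (3 + 1)²/8 = ¾ - ⅛*4² = ¾ - ⅛*16 = ¾ - 2 = -5/4 ≈ -1.2500)
(153 + (19 - 1*68))*H(a, -4) = (153 + (19 - 1*68))*√(-4 - 5/4) = (153 + (19 - 68))*√(-21/4) = (153 - 49)*(I*√21/2) = 104*(I*√21/2) = 52*I*√21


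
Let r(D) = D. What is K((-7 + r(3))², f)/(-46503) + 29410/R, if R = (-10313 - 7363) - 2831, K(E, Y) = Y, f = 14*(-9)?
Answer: -151674372/105959669 ≈ -1.4314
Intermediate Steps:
f = -126
R = -20507 (R = -17676 - 2831 = -20507)
K((-7 + r(3))², f)/(-46503) + 29410/R = -126/(-46503) + 29410/(-20507) = -126*(-1/46503) + 29410*(-1/20507) = 14/5167 - 29410/20507 = -151674372/105959669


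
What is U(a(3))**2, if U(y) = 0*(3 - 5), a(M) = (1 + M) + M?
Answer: 0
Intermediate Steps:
a(M) = 1 + 2*M
U(y) = 0 (U(y) = 0*(-2) = 0)
U(a(3))**2 = 0**2 = 0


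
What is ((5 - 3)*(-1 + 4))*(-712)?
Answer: -4272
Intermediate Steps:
((5 - 3)*(-1 + 4))*(-712) = (2*3)*(-712) = 6*(-712) = -4272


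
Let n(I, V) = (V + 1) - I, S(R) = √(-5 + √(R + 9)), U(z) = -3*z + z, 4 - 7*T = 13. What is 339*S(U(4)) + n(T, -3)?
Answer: -5/7 + 678*I ≈ -0.71429 + 678.0*I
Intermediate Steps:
T = -9/7 (T = 4/7 - ⅐*13 = 4/7 - 13/7 = -9/7 ≈ -1.2857)
U(z) = -2*z
S(R) = √(-5 + √(9 + R))
n(I, V) = 1 + V - I (n(I, V) = (1 + V) - I = 1 + V - I)
339*S(U(4)) + n(T, -3) = 339*√(-5 + √(9 - 2*4)) + (1 - 3 - 1*(-9/7)) = 339*√(-5 + √(9 - 8)) + (1 - 3 + 9/7) = 339*√(-5 + √1) - 5/7 = 339*√(-5 + 1) - 5/7 = 339*√(-4) - 5/7 = 339*(2*I) - 5/7 = 678*I - 5/7 = -5/7 + 678*I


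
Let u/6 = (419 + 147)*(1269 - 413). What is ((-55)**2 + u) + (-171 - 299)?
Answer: 2909531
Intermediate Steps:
u = 2906976 (u = 6*((419 + 147)*(1269 - 413)) = 6*(566*856) = 6*484496 = 2906976)
((-55)**2 + u) + (-171 - 299) = ((-55)**2 + 2906976) + (-171 - 299) = (3025 + 2906976) - 470 = 2910001 - 470 = 2909531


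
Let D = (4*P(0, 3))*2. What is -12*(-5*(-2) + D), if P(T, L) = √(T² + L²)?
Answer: -408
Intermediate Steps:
P(T, L) = √(L² + T²)
D = 24 (D = (4*√(3² + 0²))*2 = (4*√(9 + 0))*2 = (4*√9)*2 = (4*3)*2 = 12*2 = 24)
-12*(-5*(-2) + D) = -12*(-5*(-2) + 24) = -12*(10 + 24) = -12*34 = -408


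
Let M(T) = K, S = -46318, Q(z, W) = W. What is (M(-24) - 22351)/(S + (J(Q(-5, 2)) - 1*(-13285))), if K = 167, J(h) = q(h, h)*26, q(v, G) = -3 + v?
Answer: 22184/33059 ≈ 0.67104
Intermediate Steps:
J(h) = -78 + 26*h (J(h) = (-3 + h)*26 = -78 + 26*h)
M(T) = 167
(M(-24) - 22351)/(S + (J(Q(-5, 2)) - 1*(-13285))) = (167 - 22351)/(-46318 + ((-78 + 26*2) - 1*(-13285))) = -22184/(-46318 + ((-78 + 52) + 13285)) = -22184/(-46318 + (-26 + 13285)) = -22184/(-46318 + 13259) = -22184/(-33059) = -22184*(-1/33059) = 22184/33059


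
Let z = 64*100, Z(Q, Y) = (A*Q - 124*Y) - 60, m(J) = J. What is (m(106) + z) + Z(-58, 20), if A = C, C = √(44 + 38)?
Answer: 3966 - 58*√82 ≈ 3440.8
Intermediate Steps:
C = √82 ≈ 9.0554
A = √82 ≈ 9.0554
Z(Q, Y) = -60 - 124*Y + Q*√82 (Z(Q, Y) = (√82*Q - 124*Y) - 60 = (Q*√82 - 124*Y) - 60 = (-124*Y + Q*√82) - 60 = -60 - 124*Y + Q*√82)
z = 6400
(m(106) + z) + Z(-58, 20) = (106 + 6400) + (-60 - 124*20 - 58*√82) = 6506 + (-60 - 2480 - 58*√82) = 6506 + (-2540 - 58*√82) = 3966 - 58*√82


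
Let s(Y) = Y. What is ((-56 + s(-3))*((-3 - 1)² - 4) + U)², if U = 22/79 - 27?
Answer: 3368989849/6241 ≈ 5.3982e+5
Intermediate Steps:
U = -2111/79 (U = 22*(1/79) - 27 = 22/79 - 27 = -2111/79 ≈ -26.722)
((-56 + s(-3))*((-3 - 1)² - 4) + U)² = ((-56 - 3)*((-3 - 1)² - 4) - 2111/79)² = (-59*((-4)² - 4) - 2111/79)² = (-59*(16 - 4) - 2111/79)² = (-59*12 - 2111/79)² = (-708 - 2111/79)² = (-58043/79)² = 3368989849/6241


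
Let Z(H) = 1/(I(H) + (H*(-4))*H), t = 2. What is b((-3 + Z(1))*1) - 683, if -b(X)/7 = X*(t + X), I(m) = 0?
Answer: -11383/16 ≈ -711.44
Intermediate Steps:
Z(H) = -1/(4*H**2) (Z(H) = 1/(0 + (H*(-4))*H) = 1/(0 + (-4*H)*H) = 1/(0 - 4*H**2) = 1/(-4*H**2) = -1/(4*H**2))
b(X) = -7*X*(2 + X)
b((-3 + Z(1))*1) - 683 = -7*(-3 - 1/4/1**2)*1*(2 + (-3 - 1/4/1**2)*1) - 683 = -7*(-3 - 1/4*1)*1*(2 + (-3 - 1/4*1)*1) - 683 = -7*(-3 - 1/4)*1*(2 + (-3 - 1/4)*1) - 683 = -7*(-13/4*1)*(2 - 13/4*1) - 683 = -7*(-13/4)*(2 - 13/4) - 683 = -7*(-13/4)*(-5/4) - 683 = -455/16 - 683 = -11383/16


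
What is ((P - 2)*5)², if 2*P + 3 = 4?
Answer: 225/4 ≈ 56.250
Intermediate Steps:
P = ½ (P = -3/2 + (½)*4 = -3/2 + 2 = ½ ≈ 0.50000)
((P - 2)*5)² = ((½ - 2)*5)² = (-3/2*5)² = (-15/2)² = 225/4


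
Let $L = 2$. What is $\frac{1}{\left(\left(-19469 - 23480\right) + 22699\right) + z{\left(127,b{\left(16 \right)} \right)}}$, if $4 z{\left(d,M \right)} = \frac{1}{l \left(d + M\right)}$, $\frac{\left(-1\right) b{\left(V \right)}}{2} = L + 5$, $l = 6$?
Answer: $- \frac{2712}{54917999} \approx -4.9383 \cdot 10^{-5}$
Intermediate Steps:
$b{\left(V \right)} = -14$ ($b{\left(V \right)} = - 2 \left(2 + 5\right) = \left(-2\right) 7 = -14$)
$z{\left(d,M \right)} = \frac{1}{4 \left(6 M + 6 d\right)}$ ($z{\left(d,M \right)} = \frac{1}{4 \cdot 6 \left(d + M\right)} = \frac{1}{4 \cdot 6 \left(M + d\right)} = \frac{1}{4 \left(6 M + 6 d\right)}$)
$\frac{1}{\left(\left(-19469 - 23480\right) + 22699\right) + z{\left(127,b{\left(16 \right)} \right)}} = \frac{1}{\left(\left(-19469 - 23480\right) + 22699\right) + \frac{1}{24 \left(-14 + 127\right)}} = \frac{1}{\left(-42949 + 22699\right) + \frac{1}{24 \cdot 113}} = \frac{1}{-20250 + \frac{1}{24} \cdot \frac{1}{113}} = \frac{1}{-20250 + \frac{1}{2712}} = \frac{1}{- \frac{54917999}{2712}} = - \frac{2712}{54917999}$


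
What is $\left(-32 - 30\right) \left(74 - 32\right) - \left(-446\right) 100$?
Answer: $41996$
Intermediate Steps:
$\left(-32 - 30\right) \left(74 - 32\right) - \left(-446\right) 100 = \left(-62\right) 42 - -44600 = -2604 + 44600 = 41996$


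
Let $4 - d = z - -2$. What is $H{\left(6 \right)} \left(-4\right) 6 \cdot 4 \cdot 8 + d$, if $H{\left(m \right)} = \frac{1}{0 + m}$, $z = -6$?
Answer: $-120$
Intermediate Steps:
$d = 8$ ($d = 4 - \left(-6 - -2\right) = 4 - \left(-6 + 2\right) = 4 - -4 = 4 + 4 = 8$)
$H{\left(m \right)} = \frac{1}{m}$
$H{\left(6 \right)} \left(-4\right) 6 \cdot 4 \cdot 8 + d = \frac{\left(-4\right) 6 \cdot 4 \cdot 8}{6} + 8 = \frac{\left(-24\right) 4 \cdot 8}{6} + 8 = \frac{\left(-96\right) 8}{6} + 8 = \frac{1}{6} \left(-768\right) + 8 = -128 + 8 = -120$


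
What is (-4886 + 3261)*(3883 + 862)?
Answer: -7710625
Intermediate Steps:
(-4886 + 3261)*(3883 + 862) = -1625*4745 = -7710625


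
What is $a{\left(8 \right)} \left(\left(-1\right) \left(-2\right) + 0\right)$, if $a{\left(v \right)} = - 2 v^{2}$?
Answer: $-256$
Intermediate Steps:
$a{\left(8 \right)} \left(\left(-1\right) \left(-2\right) + 0\right) = - 2 \cdot 8^{2} \left(\left(-1\right) \left(-2\right) + 0\right) = \left(-2\right) 64 \left(2 + 0\right) = \left(-128\right) 2 = -256$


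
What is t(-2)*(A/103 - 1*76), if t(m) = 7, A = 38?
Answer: -54530/103 ≈ -529.42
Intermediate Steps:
t(-2)*(A/103 - 1*76) = 7*(38/103 - 1*76) = 7*(38*(1/103) - 76) = 7*(38/103 - 76) = 7*(-7790/103) = -54530/103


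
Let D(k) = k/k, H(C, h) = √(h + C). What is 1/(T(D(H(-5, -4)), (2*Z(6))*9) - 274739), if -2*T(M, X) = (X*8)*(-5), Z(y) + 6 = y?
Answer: -1/274739 ≈ -3.6398e-6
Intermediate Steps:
H(C, h) = √(C + h)
Z(y) = -6 + y
D(k) = 1
T(M, X) = 20*X (T(M, X) = -X*8*(-5)/2 = -8*X*(-5)/2 = -(-20)*X = 20*X)
1/(T(D(H(-5, -4)), (2*Z(6))*9) - 274739) = 1/(20*((2*(-6 + 6))*9) - 274739) = 1/(20*((2*0)*9) - 274739) = 1/(20*(0*9) - 274739) = 1/(20*0 - 274739) = 1/(0 - 274739) = 1/(-274739) = -1/274739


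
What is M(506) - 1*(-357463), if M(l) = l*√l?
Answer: 357463 + 506*√506 ≈ 3.6885e+5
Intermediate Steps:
M(l) = l^(3/2)
M(506) - 1*(-357463) = 506^(3/2) - 1*(-357463) = 506*√506 + 357463 = 357463 + 506*√506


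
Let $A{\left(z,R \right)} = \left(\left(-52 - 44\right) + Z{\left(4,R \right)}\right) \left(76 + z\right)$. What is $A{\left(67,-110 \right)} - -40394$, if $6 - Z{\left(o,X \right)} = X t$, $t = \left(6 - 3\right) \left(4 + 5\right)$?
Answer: $452234$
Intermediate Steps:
$t = 27$ ($t = 3 \cdot 9 = 27$)
$Z{\left(o,X \right)} = 6 - 27 X$ ($Z{\left(o,X \right)} = 6 - X 27 = 6 - 27 X$)
$A{\left(z,R \right)} = \left(-90 - 27 R\right) \left(76 + z\right)$ ($A{\left(z,R \right)} = \left(\left(-52 - 44\right) - \left(-6 + 27 R\right)\right) \left(76 + z\right) = \left(-96 - \left(-6 + 27 R\right)\right) \left(76 + z\right) = \left(-90 - 27 R\right) \left(76 + z\right)$)
$A{\left(67,-110 \right)} - -40394 = \left(-6840 - -225720 - 6030 - \left(-2970\right) 67\right) - -40394 = \left(-6840 + 225720 - 6030 + 198990\right) + 40394 = 411840 + 40394 = 452234$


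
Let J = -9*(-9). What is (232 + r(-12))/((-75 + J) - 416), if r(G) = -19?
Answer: -213/410 ≈ -0.51951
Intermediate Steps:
J = 81
(232 + r(-12))/((-75 + J) - 416) = (232 - 19)/((-75 + 81) - 416) = 213/(6 - 416) = 213/(-410) = 213*(-1/410) = -213/410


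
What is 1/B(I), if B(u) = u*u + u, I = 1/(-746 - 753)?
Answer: -2247001/1498 ≈ -1500.0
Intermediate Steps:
I = -1/1499 (I = 1/(-1499) = -1/1499 ≈ -0.00066711)
B(u) = u + u² (B(u) = u² + u = u + u²)
1/B(I) = 1/(-(1 - 1/1499)/1499) = 1/(-1/1499*1498/1499) = 1/(-1498/2247001) = -2247001/1498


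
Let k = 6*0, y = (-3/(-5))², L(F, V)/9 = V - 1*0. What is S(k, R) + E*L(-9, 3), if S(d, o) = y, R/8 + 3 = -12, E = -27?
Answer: -18216/25 ≈ -728.64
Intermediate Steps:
R = -120 (R = -24 + 8*(-12) = -24 - 96 = -120)
L(F, V) = 9*V (L(F, V) = 9*(V - 1*0) = 9*(V + 0) = 9*V)
y = 9/25 (y = (-3*(-⅕))² = (⅗)² = 9/25 ≈ 0.36000)
k = 0
S(d, o) = 9/25
S(k, R) + E*L(-9, 3) = 9/25 - 243*3 = 9/25 - 27*27 = 9/25 - 729 = -18216/25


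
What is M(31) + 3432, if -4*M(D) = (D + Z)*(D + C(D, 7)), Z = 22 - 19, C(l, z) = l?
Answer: 2905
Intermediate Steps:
Z = 3
M(D) = -D*(3 + D)/2 (M(D) = -(D + 3)*(D + D)/4 = -(3 + D)*2*D/4 = -D*(3 + D)/2)
M(31) + 3432 = (½)*31*(-3 - 1*31) + 3432 = (½)*31*(-3 - 31) + 3432 = (½)*31*(-34) + 3432 = -527 + 3432 = 2905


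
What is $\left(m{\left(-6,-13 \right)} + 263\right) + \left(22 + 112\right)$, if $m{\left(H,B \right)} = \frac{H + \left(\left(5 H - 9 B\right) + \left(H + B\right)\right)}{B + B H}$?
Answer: $\frac{25867}{65} \approx 397.95$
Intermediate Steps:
$m{\left(H,B \right)} = \frac{- 8 B + 7 H}{B + B H}$ ($m{\left(H,B \right)} = \frac{H + \left(\left(- 9 B + 5 H\right) + \left(B + H\right)\right)}{B + B H} = \frac{H - \left(- 6 H + 8 B\right)}{B + B H} = \frac{- 8 B + 7 H}{B + B H}$)
$\left(m{\left(-6,-13 \right)} + 263\right) + \left(22 + 112\right) = \left(\frac{\left(-8\right) \left(-13\right) + 7 \left(-6\right)}{\left(-13\right) \left(1 - 6\right)} + 263\right) + \left(22 + 112\right) = \left(- \frac{104 - 42}{13 \left(-5\right)} + 263\right) + 134 = \left(\left(- \frac{1}{13}\right) \left(- \frac{1}{5}\right) 62 + 263\right) + 134 = \left(\frac{62}{65} + 263\right) + 134 = \frac{17157}{65} + 134 = \frac{25867}{65}$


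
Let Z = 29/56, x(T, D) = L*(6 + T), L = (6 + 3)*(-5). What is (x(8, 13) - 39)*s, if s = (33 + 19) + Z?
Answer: -1967529/56 ≈ -35134.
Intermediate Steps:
L = -45 (L = 9*(-5) = -45)
x(T, D) = -270 - 45*T (x(T, D) = -45*(6 + T) = -270 - 45*T)
Z = 29/56 (Z = 29*(1/56) = 29/56 ≈ 0.51786)
s = 2941/56 (s = (33 + 19) + 29/56 = 52 + 29/56 = 2941/56 ≈ 52.518)
(x(8, 13) - 39)*s = ((-270 - 45*8) - 39)*(2941/56) = ((-270 - 360) - 39)*(2941/56) = (-630 - 39)*(2941/56) = -669*2941/56 = -1967529/56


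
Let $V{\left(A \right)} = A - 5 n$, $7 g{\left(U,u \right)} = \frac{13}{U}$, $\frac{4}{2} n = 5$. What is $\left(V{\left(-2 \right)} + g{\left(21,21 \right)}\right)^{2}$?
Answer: $\frac{17952169}{86436} \approx 207.69$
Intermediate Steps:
$n = \frac{5}{2}$ ($n = \frac{1}{2} \cdot 5 = \frac{5}{2} \approx 2.5$)
$g{\left(U,u \right)} = \frac{13}{7 U}$ ($g{\left(U,u \right)} = \frac{13 \frac{1}{U}}{7} = \frac{13}{7 U}$)
$V{\left(A \right)} = - \frac{25}{2} + A$ ($V{\left(A \right)} = A - \frac{25}{2} = - \frac{25}{2} + A$)
$\left(V{\left(-2 \right)} + g{\left(21,21 \right)}\right)^{2} = \left(\left(- \frac{25}{2} - 2\right) + \frac{13}{7 \cdot 21}\right)^{2} = \left(- \frac{29}{2} + \frac{13}{7} \cdot \frac{1}{21}\right)^{2} = \left(- \frac{29}{2} + \frac{13}{147}\right)^{2} = \left(- \frac{4237}{294}\right)^{2} = \frac{17952169}{86436}$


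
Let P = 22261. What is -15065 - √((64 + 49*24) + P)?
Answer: -15065 - √23501 ≈ -15218.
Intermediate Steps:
-15065 - √((64 + 49*24) + P) = -15065 - √((64 + 49*24) + 22261) = -15065 - √((64 + 1176) + 22261) = -15065 - √(1240 + 22261) = -15065 - √23501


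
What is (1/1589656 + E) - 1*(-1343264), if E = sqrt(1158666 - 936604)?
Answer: 2135327677185/1589656 + sqrt(222062) ≈ 1.3437e+6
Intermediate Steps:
E = sqrt(222062) ≈ 471.23
(1/1589656 + E) - 1*(-1343264) = (1/1589656 + sqrt(222062)) - 1*(-1343264) = (1/1589656 + sqrt(222062)) + 1343264 = 2135327677185/1589656 + sqrt(222062)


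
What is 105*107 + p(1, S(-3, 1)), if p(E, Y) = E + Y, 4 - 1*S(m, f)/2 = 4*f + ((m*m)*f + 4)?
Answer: 11210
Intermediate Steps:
S(m, f) = -8*f - 2*f*m² (S(m, f) = 8 - 2*(4*f + ((m*m)*f + 4)) = 8 - 2*(4*f + (m²*f + 4)) = 8 - 2*(4*f + (f*m² + 4)) = 8 - 2*(4*f + (4 + f*m²)) = 8 - 2*(4 + 4*f + f*m²) = 8 + (-8 - 8*f - 2*f*m²) = -8*f - 2*f*m²)
105*107 + p(1, S(-3, 1)) = 105*107 + (1 - 2*1*(4 + (-3)²)) = 11235 + (1 - 2*1*(4 + 9)) = 11235 + (1 - 2*1*13) = 11235 + (1 - 26) = 11235 - 25 = 11210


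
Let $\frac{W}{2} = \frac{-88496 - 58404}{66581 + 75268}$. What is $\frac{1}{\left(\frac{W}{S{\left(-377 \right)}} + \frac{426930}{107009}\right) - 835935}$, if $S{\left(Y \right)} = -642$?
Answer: $- \frac{696071057823}{581867380385675495} \approx -1.1963 \cdot 10^{-6}$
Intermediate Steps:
$W = - \frac{293800}{141849}$ ($W = 2 \frac{-88496 - 58404}{66581 + 75268} = 2 \left(- \frac{146900}{141849}\right) = - \frac{293800}{141849} \approx -2.0712$)
$\frac{1}{\left(\frac{W}{S{\left(-377 \right)}} + \frac{426930}{107009}\right) - 835935} = \frac{1}{\left(- \frac{293800}{141849 \left(-642\right)} + \frac{426930}{107009}\right) - 835935} = \frac{1}{\left(\left(- \frac{293800}{141849}\right) \left(- \frac{1}{642}\right) + 426930 \cdot \frac{1}{107009}\right) - 835935} = \frac{1}{\left(\frac{146900}{45533529} + \frac{60990}{15287}\right) - 835935} = \frac{1}{\frac{2779335594010}{696071057823} - 835935} = \frac{1}{- \frac{581867380385675495}{696071057823}} = - \frac{696071057823}{581867380385675495}$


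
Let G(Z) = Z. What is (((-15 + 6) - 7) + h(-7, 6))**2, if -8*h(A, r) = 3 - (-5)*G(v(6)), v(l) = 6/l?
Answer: 289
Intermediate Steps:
h(A, r) = -1 (h(A, r) = -(3 - (-5)*6/6)/8 = -(3 - (-5)*6*(1/6))/8 = -(3 - (-5))/8 = -(3 - 1*(-5))/8 = -(3 + 5)/8 = -1/8*8 = -1)
(((-15 + 6) - 7) + h(-7, 6))**2 = (((-15 + 6) - 7) - 1)**2 = ((-9 - 7) - 1)**2 = (-16 - 1)**2 = (-17)**2 = 289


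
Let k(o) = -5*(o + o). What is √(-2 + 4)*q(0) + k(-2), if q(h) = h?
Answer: 20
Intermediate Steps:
k(o) = -10*o
√(-2 + 4)*q(0) + k(-2) = √(-2 + 4)*0 - 10*(-2) = √2*0 + 20 = 0 + 20 = 20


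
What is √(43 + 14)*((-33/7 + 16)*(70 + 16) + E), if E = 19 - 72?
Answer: 6423*√57/7 ≈ 6927.5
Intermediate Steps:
E = -53
√(43 + 14)*((-33/7 + 16)*(70 + 16) + E) = √(43 + 14)*((-33/7 + 16)*(70 + 16) - 53) = √57*((-33*⅐ + 16)*86 - 53) = √57*((-33/7 + 16)*86 - 53) = √57*((79/7)*86 - 53) = √57*(6794/7 - 53) = √57*(6423/7) = 6423*√57/7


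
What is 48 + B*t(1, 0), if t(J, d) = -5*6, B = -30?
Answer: 948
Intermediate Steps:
t(J, d) = -30
48 + B*t(1, 0) = 48 - 30*(-30) = 48 + 900 = 948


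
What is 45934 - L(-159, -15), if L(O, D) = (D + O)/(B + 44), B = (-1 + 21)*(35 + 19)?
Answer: 25814995/562 ≈ 45934.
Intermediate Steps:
B = 1080 (B = 20*54 = 1080)
L(O, D) = D/1124 + O/1124 (L(O, D) = (D + O)/(1080 + 44) = (D + O)/1124 = (D + O)*(1/1124) = D/1124 + O/1124)
45934 - L(-159, -15) = 45934 - ((1/1124)*(-15) + (1/1124)*(-159)) = 45934 - (-15/1124 - 159/1124) = 45934 - 1*(-87/562) = 45934 + 87/562 = 25814995/562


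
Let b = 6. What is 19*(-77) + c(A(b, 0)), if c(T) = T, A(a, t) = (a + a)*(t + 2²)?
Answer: -1415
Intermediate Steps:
A(a, t) = 2*a*(4 + t) (A(a, t) = (2*a)*(t + 4) = (2*a)*(4 + t) = 2*a*(4 + t))
19*(-77) + c(A(b, 0)) = 19*(-77) + 2*6*(4 + 0) = -1463 + 2*6*4 = -1463 + 48 = -1415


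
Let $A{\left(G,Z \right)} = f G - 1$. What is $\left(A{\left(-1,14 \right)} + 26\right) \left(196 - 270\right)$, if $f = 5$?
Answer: $-1480$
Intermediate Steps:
$A{\left(G,Z \right)} = -1 + 5 G$ ($A{\left(G,Z \right)} = 5 G - 1 = -1 + 5 G$)
$\left(A{\left(-1,14 \right)} + 26\right) \left(196 - 270\right) = \left(\left(-1 + 5 \left(-1\right)\right) + 26\right) \left(196 - 270\right) = \left(\left(-1 - 5\right) + 26\right) \left(-74\right) = \left(-6 + 26\right) \left(-74\right) = 20 \left(-74\right) = -1480$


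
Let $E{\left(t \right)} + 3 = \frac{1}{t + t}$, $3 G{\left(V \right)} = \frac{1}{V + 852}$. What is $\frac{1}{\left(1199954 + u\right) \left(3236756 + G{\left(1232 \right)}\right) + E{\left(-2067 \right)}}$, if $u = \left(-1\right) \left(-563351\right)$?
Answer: $\frac{4307628}{24585304523054281459} \approx 1.7521 \cdot 10^{-13}$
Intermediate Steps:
$u = 563351$
$G{\left(V \right)} = \frac{1}{3 \left(852 + V\right)}$ ($G{\left(V \right)} = \frac{1}{3 \left(V + 852\right)} = \frac{1}{3 \left(852 + V\right)}$)
$E{\left(t \right)} = -3 + \frac{1}{2 t}$ ($E{\left(t \right)} = -3 + \frac{1}{t + t} = -3 + \frac{1}{2 t}$)
$\frac{1}{\left(1199954 + u\right) \left(3236756 + G{\left(1232 \right)}\right) + E{\left(-2067 \right)}} = \frac{1}{\left(1199954 + 563351\right) \left(3236756 + \frac{1}{3 \left(852 + 1232\right)}\right) - \left(3 - \frac{1}{2 \left(-2067\right)}\right)} = \frac{1}{1763305 \left(3236756 + \frac{1}{3 \cdot 2084}\right) + \left(-3 + \frac{1}{2} \left(- \frac{1}{2067}\right)\right)} = \frac{1}{1763305 \left(3236756 + \frac{1}{3} \cdot \frac{1}{2084}\right) - \frac{12403}{4134}} = \frac{1}{1763305 \left(3236756 + \frac{1}{6252}\right) - \frac{12403}{4134}} = \frac{1}{1763305 \cdot \frac{20236198513}{6252} - \frac{12403}{4134}} = \frac{1}{\frac{35682590018965465}{6252} - \frac{12403}{4134}} = \frac{1}{\frac{24585304523054281459}{4307628}} = \frac{4307628}{24585304523054281459}$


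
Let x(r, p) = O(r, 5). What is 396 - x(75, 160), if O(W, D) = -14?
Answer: 410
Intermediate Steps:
x(r, p) = -14
396 - x(75, 160) = 396 - 1*(-14) = 396 + 14 = 410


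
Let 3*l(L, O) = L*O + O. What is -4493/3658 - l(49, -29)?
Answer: 5290621/10974 ≈ 482.10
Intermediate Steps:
l(L, O) = O/3 + L*O/3 (l(L, O) = (L*O + O)/3 = (O + L*O)/3 = O/3 + L*O/3)
-4493/3658 - l(49, -29) = -4493/3658 - (-29)*(1 + 49)/3 = -4493*1/3658 - (-29)*50/3 = -4493/3658 - 1*(-1450/3) = -4493/3658 + 1450/3 = 5290621/10974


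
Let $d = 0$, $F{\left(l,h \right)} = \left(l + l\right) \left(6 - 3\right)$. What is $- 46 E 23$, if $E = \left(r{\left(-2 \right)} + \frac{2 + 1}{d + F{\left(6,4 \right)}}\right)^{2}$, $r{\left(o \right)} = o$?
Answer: $- \frac{279841}{72} \approx -3886.7$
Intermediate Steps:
$F{\left(l,h \right)} = 6 l$ ($F{\left(l,h \right)} = 2 l 3 = 6 l$)
$E = \frac{529}{144}$ ($E = \left(-2 + \frac{2 + 1}{0 + 6 \cdot 6}\right)^{2} = \left(-2 + \frac{3}{0 + 36}\right)^{2} = \left(-2 + \frac{3}{36}\right)^{2} = \left(-2 + 3 \cdot \frac{1}{36}\right)^{2} = \left(-2 + \frac{1}{12}\right)^{2} = \left(- \frac{23}{12}\right)^{2} = \frac{529}{144} \approx 3.6736$)
$- 46 E 23 = \left(-46\right) \frac{529}{144} \cdot 23 = \left(- \frac{12167}{72}\right) 23 = - \frac{279841}{72}$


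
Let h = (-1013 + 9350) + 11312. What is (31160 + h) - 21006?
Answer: 29803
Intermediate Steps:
h = 19649 (h = 8337 + 11312 = 19649)
(31160 + h) - 21006 = (31160 + 19649) - 21006 = 50809 - 21006 = 29803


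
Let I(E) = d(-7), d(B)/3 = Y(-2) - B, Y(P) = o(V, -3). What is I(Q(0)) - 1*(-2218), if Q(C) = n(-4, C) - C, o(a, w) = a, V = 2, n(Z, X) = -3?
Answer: 2245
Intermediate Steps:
Y(P) = 2
Q(C) = -3 - C
d(B) = 6 - 3*B (d(B) = 3*(2 - B) = 6 - 3*B)
I(E) = 27 (I(E) = 6 - 3*(-7) = 6 + 21 = 27)
I(Q(0)) - 1*(-2218) = 27 - 1*(-2218) = 27 + 2218 = 2245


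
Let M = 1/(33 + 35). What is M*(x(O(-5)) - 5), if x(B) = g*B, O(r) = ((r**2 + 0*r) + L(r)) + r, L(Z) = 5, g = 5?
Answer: 30/17 ≈ 1.7647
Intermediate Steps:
O(r) = 5 + r + r**2 (O(r) = ((r**2 + 0*r) + 5) + r = ((r**2 + 0) + 5) + r = (r**2 + 5) + r = (5 + r**2) + r = 5 + r + r**2)
M = 1/68 ≈ 0.014706
x(B) = 5*B
M*(x(O(-5)) - 5) = (5*(5 - 5 + (-5)**2) - 5)/68 = (5*(5 - 5 + 25) - 5)/68 = (5*25 - 5)/68 = (125 - 5)/68 = (1/68)*120 = 30/17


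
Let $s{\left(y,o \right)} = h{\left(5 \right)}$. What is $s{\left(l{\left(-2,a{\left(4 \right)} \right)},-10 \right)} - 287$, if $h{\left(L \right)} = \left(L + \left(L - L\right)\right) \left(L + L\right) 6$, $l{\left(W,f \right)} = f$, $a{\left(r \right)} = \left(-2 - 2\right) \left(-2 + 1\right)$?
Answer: $13$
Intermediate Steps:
$a{\left(r \right)} = 4$ ($a{\left(r \right)} = \left(-4\right) \left(-1\right) = 4$)
$h{\left(L \right)} = 12 L^{2}$ ($h{\left(L \right)} = \left(L + 0\right) 2 L 6 = L 2 L 6 = 2 L^{2} \cdot 6 = 12 L^{2}$)
$s{\left(y,o \right)} = 300$ ($s{\left(y,o \right)} = 12 \cdot 5^{2} = 12 \cdot 25 = 300$)
$s{\left(l{\left(-2,a{\left(4 \right)} \right)},-10 \right)} - 287 = 300 - 287 = 13$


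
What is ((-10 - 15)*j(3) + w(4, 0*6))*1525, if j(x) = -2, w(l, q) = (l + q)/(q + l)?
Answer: 77775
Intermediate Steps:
w(l, q) = 1 (w(l, q) = (l + q)/(l + q) = 1)
((-10 - 15)*j(3) + w(4, 0*6))*1525 = ((-10 - 15)*(-2) + 1)*1525 = (-25*(-2) + 1)*1525 = (50 + 1)*1525 = 51*1525 = 77775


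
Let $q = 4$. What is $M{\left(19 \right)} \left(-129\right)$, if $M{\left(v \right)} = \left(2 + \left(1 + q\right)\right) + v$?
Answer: $-3354$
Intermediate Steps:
$M{\left(v \right)} = 7 + v$ ($M{\left(v \right)} = \left(2 + \left(1 + 4\right)\right) + v = \left(2 + 5\right) + v = 7 + v$)
$M{\left(19 \right)} \left(-129\right) = \left(7 + 19\right) \left(-129\right) = 26 \left(-129\right) = -3354$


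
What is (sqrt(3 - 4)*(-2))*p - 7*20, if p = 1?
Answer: -140 - 2*I ≈ -140.0 - 2.0*I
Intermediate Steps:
(sqrt(3 - 4)*(-2))*p - 7*20 = (sqrt(3 - 4)*(-2))*1 - 7*20 = (sqrt(-1)*(-2))*1 - 140 = (I*(-2))*1 - 140 = -2*I*1 - 140 = -2*I - 140 = -140 - 2*I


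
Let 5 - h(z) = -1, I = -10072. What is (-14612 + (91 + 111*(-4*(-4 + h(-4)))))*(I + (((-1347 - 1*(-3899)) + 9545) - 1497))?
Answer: -8135952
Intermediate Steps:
h(z) = 6 (h(z) = 5 - 1*(-1) = 5 + 1 = 6)
(-14612 + (91 + 111*(-4*(-4 + h(-4)))))*(I + (((-1347 - 1*(-3899)) + 9545) - 1497)) = (-14612 + (91 + 111*(-4*(-4 + 6))))*(-10072 + (((-1347 - 1*(-3899)) + 9545) - 1497)) = (-14612 + (91 + 111*(-4*2)))*(-10072 + (((-1347 + 3899) + 9545) - 1497)) = (-14612 + (91 + 111*(-8)))*(-10072 + ((2552 + 9545) - 1497)) = (-14612 + (91 - 888))*(-10072 + (12097 - 1497)) = (-14612 - 797)*(-10072 + 10600) = -15409*528 = -8135952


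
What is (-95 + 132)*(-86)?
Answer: -3182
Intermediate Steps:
(-95 + 132)*(-86) = 37*(-86) = -3182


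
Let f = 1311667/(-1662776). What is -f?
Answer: 1311667/1662776 ≈ 0.78884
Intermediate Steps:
f = -1311667/1662776 (f = 1311667*(-1/1662776) = -1311667/1662776 ≈ -0.78884)
-f = -1*(-1311667/1662776) = 1311667/1662776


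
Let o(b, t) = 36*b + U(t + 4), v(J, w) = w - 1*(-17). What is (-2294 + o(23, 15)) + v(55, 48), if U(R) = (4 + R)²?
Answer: -872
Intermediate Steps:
v(J, w) = 17 + w (v(J, w) = w + 17 = 17 + w)
o(b, t) = (8 + t)² + 36*b (o(b, t) = 36*b + (4 + (t + 4))² = 36*b + (4 + (4 + t))² = 36*b + (8 + t)² = (8 + t)² + 36*b)
(-2294 + o(23, 15)) + v(55, 48) = (-2294 + ((8 + 15)² + 36*23)) + (17 + 48) = (-2294 + (23² + 828)) + 65 = (-2294 + (529 + 828)) + 65 = (-2294 + 1357) + 65 = -937 + 65 = -872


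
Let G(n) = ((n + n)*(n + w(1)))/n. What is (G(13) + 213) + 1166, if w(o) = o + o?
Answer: 1409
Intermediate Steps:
w(o) = 2*o
G(n) = 4 + 2*n (G(n) = ((n + n)*(n + 2*1))/n = ((2*n)*(n + 2))/n = ((2*n)*(2 + n))/n = (2*n*(2 + n))/n = 4 + 2*n)
(G(13) + 213) + 1166 = ((4 + 2*13) + 213) + 1166 = ((4 + 26) + 213) + 1166 = (30 + 213) + 1166 = 243 + 1166 = 1409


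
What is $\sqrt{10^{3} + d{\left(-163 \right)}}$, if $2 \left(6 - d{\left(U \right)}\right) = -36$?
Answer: $32$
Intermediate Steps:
$d{\left(U \right)} = 24$ ($d{\left(U \right)} = 6 - -18 = 6 + 18 = 24$)
$\sqrt{10^{3} + d{\left(-163 \right)}} = \sqrt{10^{3} + 24} = \sqrt{1000 + 24} = \sqrt{1024} = 32$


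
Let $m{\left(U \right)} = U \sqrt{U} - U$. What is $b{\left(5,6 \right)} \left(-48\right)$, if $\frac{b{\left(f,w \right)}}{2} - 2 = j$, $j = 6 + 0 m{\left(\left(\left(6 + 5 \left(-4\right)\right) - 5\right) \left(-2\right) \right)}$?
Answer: $-768$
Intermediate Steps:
$m{\left(U \right)} = U^{\frac{3}{2}} - U$
$j = 6$ ($j = 6 + 0 \left(\left(\left(\left(6 + 5 \left(-4\right)\right) - 5\right) \left(-2\right)\right)^{\frac{3}{2}} - \left(\left(6 + 5 \left(-4\right)\right) - 5\right) \left(-2\right)\right) = 6 + 0 \left(\left(\left(\left(6 - 20\right) - 5\right) \left(-2\right)\right)^{\frac{3}{2}} - \left(\left(6 - 20\right) - 5\right) \left(-2\right)\right) = 6 + 0 \left(\left(\left(-14 - 5\right) \left(-2\right)\right)^{\frac{3}{2}} - \left(-14 - 5\right) \left(-2\right)\right) = 6 + 0 \left(\left(\left(-19\right) \left(-2\right)\right)^{\frac{3}{2}} - \left(-19\right) \left(-2\right)\right) = 6 + 0 \left(38^{\frac{3}{2}} - 38\right) = 6 + 0 \left(38 \sqrt{38} - 38\right) = 6 + 0 \left(-38 + 38 \sqrt{38}\right) = 6 + 0 = 6$)
$b{\left(f,w \right)} = 16$ ($b{\left(f,w \right)} = 4 + 2 \cdot 6 = 4 + 12 = 16$)
$b{\left(5,6 \right)} \left(-48\right) = 16 \left(-48\right) = -768$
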